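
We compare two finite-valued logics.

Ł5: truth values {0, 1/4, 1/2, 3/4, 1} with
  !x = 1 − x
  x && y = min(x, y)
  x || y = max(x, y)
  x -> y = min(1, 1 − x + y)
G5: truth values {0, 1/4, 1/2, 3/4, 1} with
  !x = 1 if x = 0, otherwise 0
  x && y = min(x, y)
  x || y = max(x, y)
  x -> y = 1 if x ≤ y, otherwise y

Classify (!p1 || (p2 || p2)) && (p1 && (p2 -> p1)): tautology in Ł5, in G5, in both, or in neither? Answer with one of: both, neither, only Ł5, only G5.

In Ł5: at p1 = 0, p2 = 0 the value is 0 — not a tautology.
In G5: at p1 = 0, p2 = 0 the value is 0 — not a tautology.

neither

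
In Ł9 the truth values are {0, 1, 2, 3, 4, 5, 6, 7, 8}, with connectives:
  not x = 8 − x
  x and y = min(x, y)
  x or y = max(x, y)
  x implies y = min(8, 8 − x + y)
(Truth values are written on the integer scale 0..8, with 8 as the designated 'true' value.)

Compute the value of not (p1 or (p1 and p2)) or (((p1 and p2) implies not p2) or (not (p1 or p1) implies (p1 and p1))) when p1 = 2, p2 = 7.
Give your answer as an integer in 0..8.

p1 and p2 = 2 and 7 = 2
p1 or (p1 and p2) = 2 or 2 = 2
not (p1 or (p1 and p2)) = not 2 = 6
p1 and p2 = 2 and 7 = 2
not p2 = not 7 = 1
(p1 and p2) implies not p2 = 2 implies 1 = 7
p1 or p1 = 2 or 2 = 2
not (p1 or p1) = not 2 = 6
p1 and p1 = 2 and 2 = 2
not (p1 or p1) implies (p1 and p1) = 6 implies 2 = 4
((p1 and p2) implies not p2) or (not (p1 or p1) implies (p1 and p1)) = 7 or 4 = 7
not (p1 or (p1 and p2)) or (((p1 and p2) implies not p2) or (not (p1 or p1) implies (p1 and p1))) = 6 or 7 = 7

7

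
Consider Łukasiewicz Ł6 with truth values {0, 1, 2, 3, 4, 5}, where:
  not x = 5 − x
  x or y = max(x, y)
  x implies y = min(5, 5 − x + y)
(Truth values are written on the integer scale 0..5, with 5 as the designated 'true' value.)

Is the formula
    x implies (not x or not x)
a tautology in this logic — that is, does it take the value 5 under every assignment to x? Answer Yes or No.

Counterexample: take x = 3.
not x = not 3 = 2
not x = not 3 = 2
not x or not x = 2 or 2 = 2
x implies (not x or not x) = 3 implies 2 = 4
This gives 4 ≠ 5.

No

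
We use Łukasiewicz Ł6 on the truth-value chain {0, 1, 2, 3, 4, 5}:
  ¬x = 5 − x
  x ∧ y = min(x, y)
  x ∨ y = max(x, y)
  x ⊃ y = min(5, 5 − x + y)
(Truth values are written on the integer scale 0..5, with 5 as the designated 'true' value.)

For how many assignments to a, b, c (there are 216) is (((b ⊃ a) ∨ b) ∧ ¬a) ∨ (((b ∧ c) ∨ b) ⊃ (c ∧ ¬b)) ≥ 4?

value 5: 96 assignments (counts)
value 4: 55 assignments (counts)
value 3: 26 assignments
value 2: 25 assignments
value 1: 8 assignments
value 0: 6 assignments
So 151 of the 216 assignments meet the threshold.

151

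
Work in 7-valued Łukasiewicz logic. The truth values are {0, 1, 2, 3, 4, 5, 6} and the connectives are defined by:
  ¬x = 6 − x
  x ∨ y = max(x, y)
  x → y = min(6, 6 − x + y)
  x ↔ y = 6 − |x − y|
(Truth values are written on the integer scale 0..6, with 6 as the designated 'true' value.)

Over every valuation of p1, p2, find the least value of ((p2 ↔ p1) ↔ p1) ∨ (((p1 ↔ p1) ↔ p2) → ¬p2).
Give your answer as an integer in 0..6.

4

Take p1 = 0, p2 = 4:
p2 ↔ p1 = 4 ↔ 0 = 2
(p2 ↔ p1) ↔ p1 = 2 ↔ 0 = 4
p1 ↔ p1 = 0 ↔ 0 = 6
(p1 ↔ p1) ↔ p2 = 6 ↔ 4 = 4
¬p2 = ¬4 = 2
((p1 ↔ p1) ↔ p2) → ¬p2 = 4 → 2 = 4
((p2 ↔ p1) ↔ p1) ∨ (((p1 ↔ p1) ↔ p2) → ¬p2) = 4 ∨ 4 = 4
No assignment yields a value below 4, so this is the minimum.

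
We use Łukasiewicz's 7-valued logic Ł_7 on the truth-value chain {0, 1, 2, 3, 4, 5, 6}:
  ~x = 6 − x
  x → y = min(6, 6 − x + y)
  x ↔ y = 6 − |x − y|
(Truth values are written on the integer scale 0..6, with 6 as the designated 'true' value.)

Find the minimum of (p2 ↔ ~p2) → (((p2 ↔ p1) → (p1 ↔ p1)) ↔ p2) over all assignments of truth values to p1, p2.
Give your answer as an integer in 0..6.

Take p1 = 0, p2 = 3:
~p2 = ~3 = 3
p2 ↔ ~p2 = 3 ↔ 3 = 6
p2 ↔ p1 = 3 ↔ 0 = 3
p1 ↔ p1 = 0 ↔ 0 = 6
(p2 ↔ p1) → (p1 ↔ p1) = 3 → 6 = 6
((p2 ↔ p1) → (p1 ↔ p1)) ↔ p2 = 6 ↔ 3 = 3
(p2 ↔ ~p2) → (((p2 ↔ p1) → (p1 ↔ p1)) ↔ p2) = 6 → 3 = 3
No assignment yields a value below 3, so this is the minimum.

3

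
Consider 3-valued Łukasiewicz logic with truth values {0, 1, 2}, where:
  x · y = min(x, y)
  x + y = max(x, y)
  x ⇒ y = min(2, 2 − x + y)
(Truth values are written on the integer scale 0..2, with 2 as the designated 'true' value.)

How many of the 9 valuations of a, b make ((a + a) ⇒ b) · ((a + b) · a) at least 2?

a = 0, b = 0 ↦ 0  <
a = 0, b = 1 ↦ 0  <
a = 0, b = 2 ↦ 0  <
a = 1, b = 0 ↦ 1  <
a = 1, b = 1 ↦ 1  <
a = 1, b = 2 ↦ 1  <
a = 2, b = 0 ↦ 0  <
a = 2, b = 1 ↦ 1  <
a = 2, b = 2 ↦ 2  ≥
So 1 of the 9 assignments meets the threshold.

1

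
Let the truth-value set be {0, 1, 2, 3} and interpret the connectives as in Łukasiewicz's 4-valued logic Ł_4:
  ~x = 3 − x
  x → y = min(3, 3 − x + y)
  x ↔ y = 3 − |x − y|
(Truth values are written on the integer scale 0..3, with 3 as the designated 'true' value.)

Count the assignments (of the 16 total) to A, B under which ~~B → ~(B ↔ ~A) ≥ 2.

13

A = 0, B = 0 ↦ 3  ≥
A = 0, B = 1 ↦ 3  ≥
A = 0, B = 2 ↦ 2  ≥
A = 0, B = 3 ↦ 0  <
A = 1, B = 0 ↦ 3  ≥
A = 1, B = 1 ↦ 3  ≥
A = 1, B = 2 ↦ 1  <
A = 1, B = 3 ↦ 1  <
A = 2, B = 0 ↦ 3  ≥
A = 2, B = 1 ↦ 2  ≥
A = 2, B = 2 ↦ 2  ≥
A = 2, B = 3 ↦ 2  ≥
A = 3, B = 0 ↦ 3  ≥
A = 3, B = 1 ↦ 3  ≥
A = 3, B = 2 ↦ 3  ≥
A = 3, B = 3 ↦ 3  ≥
So 13 of the 16 assignments meet the threshold.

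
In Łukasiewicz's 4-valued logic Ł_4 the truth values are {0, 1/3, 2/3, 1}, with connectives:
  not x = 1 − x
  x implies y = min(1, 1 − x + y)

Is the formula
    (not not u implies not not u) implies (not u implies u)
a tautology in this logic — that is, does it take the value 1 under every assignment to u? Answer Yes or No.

Counterexample: take u = 0.
not u = not 0 = 1
not not u = not 1 = 0
not u = not 0 = 1
not not u = not 1 = 0
not not u implies not not u = 0 implies 0 = 1
not u = not 0 = 1
not u implies u = 1 implies 0 = 0
(not not u implies not not u) implies (not u implies u) = 1 implies 0 = 0
This gives 0 ≠ 1.

No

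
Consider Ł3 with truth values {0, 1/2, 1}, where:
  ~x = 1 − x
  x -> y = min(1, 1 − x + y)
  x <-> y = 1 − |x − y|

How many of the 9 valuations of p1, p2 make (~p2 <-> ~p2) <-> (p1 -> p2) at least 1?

6

p1 = 0, p2 = 0 ↦ 1  ≥
p1 = 0, p2 = 1/2 ↦ 1  ≥
p1 = 0, p2 = 1 ↦ 1  ≥
p1 = 1/2, p2 = 0 ↦ 1/2  <
p1 = 1/2, p2 = 1/2 ↦ 1  ≥
p1 = 1/2, p2 = 1 ↦ 1  ≥
p1 = 1, p2 = 0 ↦ 0  <
p1 = 1, p2 = 1/2 ↦ 1/2  <
p1 = 1, p2 = 1 ↦ 1  ≥
So 6 of the 9 assignments meet the threshold.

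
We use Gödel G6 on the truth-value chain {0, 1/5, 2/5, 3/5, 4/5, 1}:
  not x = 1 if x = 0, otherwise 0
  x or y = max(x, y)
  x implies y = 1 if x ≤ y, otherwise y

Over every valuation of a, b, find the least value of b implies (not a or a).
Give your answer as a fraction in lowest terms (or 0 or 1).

1/5

Take a = 1/5, b = 2/5:
not a = not 1/5 = 0
not a or a = 0 or 1/5 = 1/5
b implies (not a or a) = 2/5 implies 1/5 = 1/5
No assignment yields a value below 1/5, so this is the minimum.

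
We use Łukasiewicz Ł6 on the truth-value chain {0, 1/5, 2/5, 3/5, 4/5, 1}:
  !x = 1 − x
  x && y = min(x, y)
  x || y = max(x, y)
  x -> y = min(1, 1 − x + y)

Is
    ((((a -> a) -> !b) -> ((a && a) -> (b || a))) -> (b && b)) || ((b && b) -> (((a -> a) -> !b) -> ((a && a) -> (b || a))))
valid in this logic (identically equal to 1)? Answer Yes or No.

At a = 3/5, b = 3/5, for instance:
a -> a = 3/5 -> 3/5 = 1
!b = !3/5 = 2/5
(a -> a) -> !b = 1 -> 2/5 = 2/5
a && a = 3/5 && 3/5 = 3/5
b || a = 3/5 || 3/5 = 3/5
(a && a) -> (b || a) = 3/5 -> 3/5 = 1
((a -> a) -> !b) -> ((a && a) -> (b || a)) = 2/5 -> 1 = 1
b && b = 3/5 && 3/5 = 3/5
(((a -> a) -> !b) -> ((a && a) -> (b || a))) -> (b && b) = 1 -> 3/5 = 3/5
(b && b) -> (((a -> a) -> !b) -> ((a && a) -> (b || a))) = 3/5 -> 1 = 1
((((a -> a) -> !b) -> ((a && a) -> (b || a))) -> (b && b)) || ((b && b) -> (((a -> a) -> !b) -> ((a && a) -> (b || a)))) = 3/5 || 1 = 1
and checking the remaining 35 assignments likewise gives ≥ 1 in every case.

Yes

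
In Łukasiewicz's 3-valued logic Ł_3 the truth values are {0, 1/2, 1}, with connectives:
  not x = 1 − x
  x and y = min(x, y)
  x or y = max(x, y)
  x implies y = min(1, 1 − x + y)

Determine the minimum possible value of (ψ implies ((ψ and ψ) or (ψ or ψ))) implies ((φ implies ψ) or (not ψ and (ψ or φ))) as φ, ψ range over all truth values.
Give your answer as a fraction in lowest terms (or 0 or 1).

Take φ = 1/2, ψ = 0:
ψ and ψ = 0 and 0 = 0
ψ or ψ = 0 or 0 = 0
(ψ and ψ) or (ψ or ψ) = 0 or 0 = 0
ψ implies ((ψ and ψ) or (ψ or ψ)) = 0 implies 0 = 1
φ implies ψ = 1/2 implies 0 = 1/2
not ψ = not 0 = 1
ψ or φ = 0 or 1/2 = 1/2
not ψ and (ψ or φ) = 1 and 1/2 = 1/2
(φ implies ψ) or (not ψ and (ψ or φ)) = 1/2 or 1/2 = 1/2
(ψ implies ((ψ and ψ) or (ψ or ψ))) implies ((φ implies ψ) or (not ψ and (ψ or φ))) = 1 implies 1/2 = 1/2
No assignment yields a value below 1/2, so this is the minimum.

1/2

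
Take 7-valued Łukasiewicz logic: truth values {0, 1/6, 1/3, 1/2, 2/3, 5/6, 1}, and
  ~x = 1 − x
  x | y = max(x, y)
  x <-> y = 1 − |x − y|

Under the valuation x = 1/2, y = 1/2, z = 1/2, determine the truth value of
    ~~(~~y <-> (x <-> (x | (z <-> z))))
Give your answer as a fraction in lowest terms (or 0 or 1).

1

~y = ~1/2 = 1/2
~~y = ~1/2 = 1/2
z <-> z = 1/2 <-> 1/2 = 1
x | (z <-> z) = 1/2 | 1 = 1
x <-> (x | (z <-> z)) = 1/2 <-> 1 = 1/2
~~y <-> (x <-> (x | (z <-> z))) = 1/2 <-> 1/2 = 1
~(~~y <-> (x <-> (x | (z <-> z)))) = ~1 = 0
~~(~~y <-> (x <-> (x | (z <-> z)))) = ~0 = 1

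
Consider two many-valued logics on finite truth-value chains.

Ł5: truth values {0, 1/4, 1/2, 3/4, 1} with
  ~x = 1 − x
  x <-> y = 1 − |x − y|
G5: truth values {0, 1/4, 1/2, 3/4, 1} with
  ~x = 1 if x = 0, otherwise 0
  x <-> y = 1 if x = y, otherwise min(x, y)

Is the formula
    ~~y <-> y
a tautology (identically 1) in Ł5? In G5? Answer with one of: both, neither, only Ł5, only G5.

In Ł5: every assignment gives 1 — tautology.
In G5: at y = 1/4 the value is 1/4 — not a tautology.

only Ł5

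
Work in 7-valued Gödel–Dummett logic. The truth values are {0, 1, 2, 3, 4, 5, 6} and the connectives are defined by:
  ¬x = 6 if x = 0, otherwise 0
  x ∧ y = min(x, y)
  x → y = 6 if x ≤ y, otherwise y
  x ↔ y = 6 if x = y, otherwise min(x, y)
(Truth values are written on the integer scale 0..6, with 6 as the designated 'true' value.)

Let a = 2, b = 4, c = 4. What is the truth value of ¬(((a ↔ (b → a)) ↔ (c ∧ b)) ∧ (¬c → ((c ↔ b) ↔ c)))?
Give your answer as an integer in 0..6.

b → a = 4 → 2 = 2
a ↔ (b → a) = 2 ↔ 2 = 6
c ∧ b = 4 ∧ 4 = 4
(a ↔ (b → a)) ↔ (c ∧ b) = 6 ↔ 4 = 4
¬c = ¬4 = 0
c ↔ b = 4 ↔ 4 = 6
(c ↔ b) ↔ c = 6 ↔ 4 = 4
¬c → ((c ↔ b) ↔ c) = 0 → 4 = 6
((a ↔ (b → a)) ↔ (c ∧ b)) ∧ (¬c → ((c ↔ b) ↔ c)) = 4 ∧ 6 = 4
¬(((a ↔ (b → a)) ↔ (c ∧ b)) ∧ (¬c → ((c ↔ b) ↔ c))) = ¬4 = 0

0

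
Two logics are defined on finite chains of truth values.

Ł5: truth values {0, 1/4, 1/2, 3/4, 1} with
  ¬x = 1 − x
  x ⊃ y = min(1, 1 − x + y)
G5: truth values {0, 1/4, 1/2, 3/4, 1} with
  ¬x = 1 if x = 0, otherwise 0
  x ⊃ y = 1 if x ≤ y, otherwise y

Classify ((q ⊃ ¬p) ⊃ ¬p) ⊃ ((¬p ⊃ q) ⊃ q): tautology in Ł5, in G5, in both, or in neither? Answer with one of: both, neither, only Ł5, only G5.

In Ł5: every assignment gives 1 — tautology.
In G5: at p = 1/4, q = 1/4 the value is 1/4 — not a tautology.

only Ł5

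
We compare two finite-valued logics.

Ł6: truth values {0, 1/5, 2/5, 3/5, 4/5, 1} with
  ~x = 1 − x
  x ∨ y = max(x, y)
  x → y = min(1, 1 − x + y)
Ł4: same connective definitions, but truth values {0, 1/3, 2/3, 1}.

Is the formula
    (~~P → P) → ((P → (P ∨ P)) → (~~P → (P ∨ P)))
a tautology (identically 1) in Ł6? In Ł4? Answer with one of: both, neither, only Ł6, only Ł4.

both

In Ł6: every assignment gives 1 — tautology.
In Ł4: every assignment gives 1 — tautology.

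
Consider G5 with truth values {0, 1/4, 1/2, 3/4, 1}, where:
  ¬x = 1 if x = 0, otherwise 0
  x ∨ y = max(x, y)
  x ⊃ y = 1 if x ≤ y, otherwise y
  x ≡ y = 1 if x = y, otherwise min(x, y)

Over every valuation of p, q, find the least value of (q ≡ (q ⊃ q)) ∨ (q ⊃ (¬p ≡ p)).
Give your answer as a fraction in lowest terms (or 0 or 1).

1/4

Take p = 0, q = 1/4:
q ⊃ q = 1/4 ⊃ 1/4 = 1
q ≡ (q ⊃ q) = 1/4 ≡ 1 = 1/4
¬p = ¬0 = 1
¬p ≡ p = 1 ≡ 0 = 0
q ⊃ (¬p ≡ p) = 1/4 ⊃ 0 = 0
(q ≡ (q ⊃ q)) ∨ (q ⊃ (¬p ≡ p)) = 1/4 ∨ 0 = 1/4
No assignment yields a value below 1/4, so this is the minimum.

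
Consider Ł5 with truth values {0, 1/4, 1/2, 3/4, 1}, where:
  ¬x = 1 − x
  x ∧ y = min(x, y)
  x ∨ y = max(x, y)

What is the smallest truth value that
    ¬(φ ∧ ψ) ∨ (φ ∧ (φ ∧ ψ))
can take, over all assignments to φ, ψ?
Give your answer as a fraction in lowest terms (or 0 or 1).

Take φ = 1/2, ψ = 1/2:
φ ∧ ψ = 1/2 ∧ 1/2 = 1/2
¬(φ ∧ ψ) = ¬1/2 = 1/2
φ ∧ ψ = 1/2 ∧ 1/2 = 1/2
φ ∧ (φ ∧ ψ) = 1/2 ∧ 1/2 = 1/2
¬(φ ∧ ψ) ∨ (φ ∧ (φ ∧ ψ)) = 1/2 ∨ 1/2 = 1/2
No assignment yields a value below 1/2, so this is the minimum.

1/2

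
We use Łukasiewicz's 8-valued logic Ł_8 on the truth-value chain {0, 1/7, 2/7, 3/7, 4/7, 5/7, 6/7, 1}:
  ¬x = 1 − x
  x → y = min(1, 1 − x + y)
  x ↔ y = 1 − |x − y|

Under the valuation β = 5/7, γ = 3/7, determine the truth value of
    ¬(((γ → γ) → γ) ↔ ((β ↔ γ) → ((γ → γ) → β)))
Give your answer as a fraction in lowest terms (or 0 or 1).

γ → γ = 3/7 → 3/7 = 1
(γ → γ) → γ = 1 → 3/7 = 3/7
β ↔ γ = 5/7 ↔ 3/7 = 5/7
γ → γ = 3/7 → 3/7 = 1
(γ → γ) → β = 1 → 5/7 = 5/7
(β ↔ γ) → ((γ → γ) → β) = 5/7 → 5/7 = 1
((γ → γ) → γ) ↔ ((β ↔ γ) → ((γ → γ) → β)) = 3/7 ↔ 1 = 3/7
¬(((γ → γ) → γ) ↔ ((β ↔ γ) → ((γ → γ) → β))) = ¬3/7 = 4/7

4/7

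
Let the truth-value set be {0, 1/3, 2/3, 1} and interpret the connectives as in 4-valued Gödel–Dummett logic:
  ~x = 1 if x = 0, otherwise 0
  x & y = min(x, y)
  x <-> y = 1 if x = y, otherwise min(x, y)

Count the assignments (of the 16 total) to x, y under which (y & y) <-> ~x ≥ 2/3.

x = 0, y = 0 ↦ 0  <
x = 0, y = 1/3 ↦ 1/3  <
x = 0, y = 2/3 ↦ 2/3  ≥
x = 0, y = 1 ↦ 1  ≥
x = 1/3, y = 0 ↦ 1  ≥
x = 1/3, y = 1/3 ↦ 0  <
x = 1/3, y = 2/3 ↦ 0  <
x = 1/3, y = 1 ↦ 0  <
x = 2/3, y = 0 ↦ 1  ≥
x = 2/3, y = 1/3 ↦ 0  <
x = 2/3, y = 2/3 ↦ 0  <
x = 2/3, y = 1 ↦ 0  <
x = 1, y = 0 ↦ 1  ≥
x = 1, y = 1/3 ↦ 0  <
x = 1, y = 2/3 ↦ 0  <
x = 1, y = 1 ↦ 0  <
So 5 of the 16 assignments meet the threshold.

5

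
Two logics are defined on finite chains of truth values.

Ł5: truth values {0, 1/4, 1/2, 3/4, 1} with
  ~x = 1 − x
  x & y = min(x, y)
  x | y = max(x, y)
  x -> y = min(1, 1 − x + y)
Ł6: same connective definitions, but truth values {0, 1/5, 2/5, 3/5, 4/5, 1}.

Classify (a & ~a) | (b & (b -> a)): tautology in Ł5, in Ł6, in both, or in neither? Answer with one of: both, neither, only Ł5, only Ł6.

neither

In Ł5: at a = 0, b = 0 the value is 0 — not a tautology.
In Ł6: at a = 0, b = 0 the value is 0 — not a tautology.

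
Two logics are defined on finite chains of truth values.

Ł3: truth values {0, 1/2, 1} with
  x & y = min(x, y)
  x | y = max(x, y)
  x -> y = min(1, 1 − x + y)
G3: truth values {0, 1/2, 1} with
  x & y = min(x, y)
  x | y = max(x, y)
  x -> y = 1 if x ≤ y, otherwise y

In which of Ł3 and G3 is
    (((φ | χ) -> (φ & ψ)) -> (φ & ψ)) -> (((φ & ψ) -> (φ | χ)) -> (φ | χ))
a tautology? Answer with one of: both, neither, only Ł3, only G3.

only Ł3

In Ł3: every assignment gives 1 — tautology.
In G3: at φ = 0, ψ = 0, χ = 1/2 the value is 1/2 — not a tautology.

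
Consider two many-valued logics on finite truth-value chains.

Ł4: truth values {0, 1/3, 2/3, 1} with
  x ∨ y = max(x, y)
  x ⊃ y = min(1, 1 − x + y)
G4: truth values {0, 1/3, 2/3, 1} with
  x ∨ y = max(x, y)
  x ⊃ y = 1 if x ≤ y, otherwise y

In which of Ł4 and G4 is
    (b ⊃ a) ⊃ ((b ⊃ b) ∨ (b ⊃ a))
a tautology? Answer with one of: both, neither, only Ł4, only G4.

In Ł4: every assignment gives 1 — tautology.
In G4: every assignment gives 1 — tautology.

both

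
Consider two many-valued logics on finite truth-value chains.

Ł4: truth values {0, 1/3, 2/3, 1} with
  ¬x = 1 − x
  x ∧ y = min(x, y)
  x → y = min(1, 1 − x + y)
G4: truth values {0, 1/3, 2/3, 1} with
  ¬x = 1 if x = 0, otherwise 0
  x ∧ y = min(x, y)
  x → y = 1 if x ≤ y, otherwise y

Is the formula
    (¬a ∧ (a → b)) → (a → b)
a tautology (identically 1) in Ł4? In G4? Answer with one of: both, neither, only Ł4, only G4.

both

In Ł4: every assignment gives 1 — tautology.
In G4: every assignment gives 1 — tautology.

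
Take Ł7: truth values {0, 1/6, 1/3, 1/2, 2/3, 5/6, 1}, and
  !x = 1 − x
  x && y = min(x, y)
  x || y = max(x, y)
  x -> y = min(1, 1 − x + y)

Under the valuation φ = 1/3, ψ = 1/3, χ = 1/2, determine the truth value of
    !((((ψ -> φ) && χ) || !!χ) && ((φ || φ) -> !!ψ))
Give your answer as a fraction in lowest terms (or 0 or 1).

1/2

ψ -> φ = 1/3 -> 1/3 = 1
(ψ -> φ) && χ = 1 && 1/2 = 1/2
!χ = !1/2 = 1/2
!!χ = !1/2 = 1/2
((ψ -> φ) && χ) || !!χ = 1/2 || 1/2 = 1/2
φ || φ = 1/3 || 1/3 = 1/3
!ψ = !1/3 = 2/3
!!ψ = !2/3 = 1/3
(φ || φ) -> !!ψ = 1/3 -> 1/3 = 1
(((ψ -> φ) && χ) || !!χ) && ((φ || φ) -> !!ψ) = 1/2 && 1 = 1/2
!((((ψ -> φ) && χ) || !!χ) && ((φ || φ) -> !!ψ)) = !1/2 = 1/2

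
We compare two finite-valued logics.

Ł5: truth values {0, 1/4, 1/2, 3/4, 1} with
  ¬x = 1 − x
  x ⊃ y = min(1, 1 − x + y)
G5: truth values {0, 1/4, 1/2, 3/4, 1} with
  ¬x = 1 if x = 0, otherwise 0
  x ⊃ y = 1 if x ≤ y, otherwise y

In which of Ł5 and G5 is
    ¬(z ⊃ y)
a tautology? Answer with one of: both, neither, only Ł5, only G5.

neither

In Ł5: at y = 0, z = 0 the value is 0 — not a tautology.
In G5: at y = 0, z = 0 the value is 0 — not a tautology.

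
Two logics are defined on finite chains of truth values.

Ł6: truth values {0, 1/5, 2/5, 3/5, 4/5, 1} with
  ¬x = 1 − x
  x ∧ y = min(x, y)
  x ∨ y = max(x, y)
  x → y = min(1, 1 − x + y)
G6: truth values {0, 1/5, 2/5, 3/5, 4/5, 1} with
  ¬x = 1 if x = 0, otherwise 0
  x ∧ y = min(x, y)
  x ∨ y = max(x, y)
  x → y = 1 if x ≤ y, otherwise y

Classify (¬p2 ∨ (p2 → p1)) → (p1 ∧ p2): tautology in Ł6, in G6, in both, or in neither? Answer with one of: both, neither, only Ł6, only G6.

neither

In Ł6: at p1 = 0, p2 = 0 the value is 0 — not a tautology.
In G6: at p1 = 0, p2 = 0 the value is 0 — not a tautology.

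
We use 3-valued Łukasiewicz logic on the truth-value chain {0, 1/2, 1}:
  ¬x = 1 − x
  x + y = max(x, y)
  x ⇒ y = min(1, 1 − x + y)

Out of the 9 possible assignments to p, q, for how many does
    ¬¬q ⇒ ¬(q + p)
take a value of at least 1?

p = 0, q = 0 ↦ 1  ≥
p = 0, q = 1/2 ↦ 1  ≥
p = 0, q = 1 ↦ 0  <
p = 1/2, q = 0 ↦ 1  ≥
p = 1/2, q = 1/2 ↦ 1  ≥
p = 1/2, q = 1 ↦ 0  <
p = 1, q = 0 ↦ 1  ≥
p = 1, q = 1/2 ↦ 1/2  <
p = 1, q = 1 ↦ 0  <
So 5 of the 9 assignments meet the threshold.

5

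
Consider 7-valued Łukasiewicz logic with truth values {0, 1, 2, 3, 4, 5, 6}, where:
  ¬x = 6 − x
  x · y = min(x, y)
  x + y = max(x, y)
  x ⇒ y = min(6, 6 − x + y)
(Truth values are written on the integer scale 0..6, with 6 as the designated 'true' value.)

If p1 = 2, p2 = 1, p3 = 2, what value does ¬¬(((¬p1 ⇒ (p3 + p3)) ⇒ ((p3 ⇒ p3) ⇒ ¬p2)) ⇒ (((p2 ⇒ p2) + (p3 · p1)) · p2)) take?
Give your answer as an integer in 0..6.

1

¬p1 = ¬2 = 4
p3 + p3 = 2 + 2 = 2
¬p1 ⇒ (p3 + p3) = 4 ⇒ 2 = 4
p3 ⇒ p3 = 2 ⇒ 2 = 6
¬p2 = ¬1 = 5
(p3 ⇒ p3) ⇒ ¬p2 = 6 ⇒ 5 = 5
(¬p1 ⇒ (p3 + p3)) ⇒ ((p3 ⇒ p3) ⇒ ¬p2) = 4 ⇒ 5 = 6
p2 ⇒ p2 = 1 ⇒ 1 = 6
p3 · p1 = 2 · 2 = 2
(p2 ⇒ p2) + (p3 · p1) = 6 + 2 = 6
((p2 ⇒ p2) + (p3 · p1)) · p2 = 6 · 1 = 1
((¬p1 ⇒ (p3 + p3)) ⇒ ((p3 ⇒ p3) ⇒ ¬p2)) ⇒ (((p2 ⇒ p2) + (p3 · p1)) · p2) = 6 ⇒ 1 = 1
¬(((¬p1 ⇒ (p3 + p3)) ⇒ ((p3 ⇒ p3) ⇒ ¬p2)) ⇒ (((p2 ⇒ p2) + (p3 · p1)) · p2)) = ¬1 = 5
¬¬(((¬p1 ⇒ (p3 + p3)) ⇒ ((p3 ⇒ p3) ⇒ ¬p2)) ⇒ (((p2 ⇒ p2) + (p3 · p1)) · p2)) = ¬5 = 1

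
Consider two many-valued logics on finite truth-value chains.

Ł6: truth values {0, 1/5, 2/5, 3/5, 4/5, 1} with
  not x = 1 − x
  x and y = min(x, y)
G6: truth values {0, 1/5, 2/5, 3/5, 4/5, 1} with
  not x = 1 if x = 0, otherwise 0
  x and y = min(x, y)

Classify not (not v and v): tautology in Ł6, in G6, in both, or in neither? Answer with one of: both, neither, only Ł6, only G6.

only G6

In Ł6: at v = 1/5 the value is 4/5 — not a tautology.
In G6: every assignment gives 1 — tautology.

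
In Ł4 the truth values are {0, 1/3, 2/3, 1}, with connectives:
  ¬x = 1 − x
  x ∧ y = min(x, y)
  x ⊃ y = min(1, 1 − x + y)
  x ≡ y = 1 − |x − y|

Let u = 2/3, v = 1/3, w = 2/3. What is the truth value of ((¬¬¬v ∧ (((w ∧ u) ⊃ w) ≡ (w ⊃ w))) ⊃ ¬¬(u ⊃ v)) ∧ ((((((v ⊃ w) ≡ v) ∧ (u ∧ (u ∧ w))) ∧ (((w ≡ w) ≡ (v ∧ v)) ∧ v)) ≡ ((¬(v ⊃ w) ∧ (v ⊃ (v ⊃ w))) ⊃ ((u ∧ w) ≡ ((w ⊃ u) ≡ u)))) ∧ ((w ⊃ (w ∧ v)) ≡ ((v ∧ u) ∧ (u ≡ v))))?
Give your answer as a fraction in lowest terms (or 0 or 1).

1/3

¬v = ¬1/3 = 2/3
¬¬v = ¬2/3 = 1/3
¬¬¬v = ¬1/3 = 2/3
w ∧ u = 2/3 ∧ 2/3 = 2/3
(w ∧ u) ⊃ w = 2/3 ⊃ 2/3 = 1
w ⊃ w = 2/3 ⊃ 2/3 = 1
((w ∧ u) ⊃ w) ≡ (w ⊃ w) = 1 ≡ 1 = 1
¬¬¬v ∧ (((w ∧ u) ⊃ w) ≡ (w ⊃ w)) = 2/3 ∧ 1 = 2/3
u ⊃ v = 2/3 ⊃ 1/3 = 2/3
¬(u ⊃ v) = ¬2/3 = 1/3
¬¬(u ⊃ v) = ¬1/3 = 2/3
(¬¬¬v ∧ (((w ∧ u) ⊃ w) ≡ (w ⊃ w))) ⊃ ¬¬(u ⊃ v) = 2/3 ⊃ 2/3 = 1
v ⊃ w = 1/3 ⊃ 2/3 = 1
(v ⊃ w) ≡ v = 1 ≡ 1/3 = 1/3
u ∧ w = 2/3 ∧ 2/3 = 2/3
u ∧ (u ∧ w) = 2/3 ∧ 2/3 = 2/3
((v ⊃ w) ≡ v) ∧ (u ∧ (u ∧ w)) = 1/3 ∧ 2/3 = 1/3
w ≡ w = 2/3 ≡ 2/3 = 1
v ∧ v = 1/3 ∧ 1/3 = 1/3
(w ≡ w) ≡ (v ∧ v) = 1 ≡ 1/3 = 1/3
((w ≡ w) ≡ (v ∧ v)) ∧ v = 1/3 ∧ 1/3 = 1/3
(((v ⊃ w) ≡ v) ∧ (u ∧ (u ∧ w))) ∧ (((w ≡ w) ≡ (v ∧ v)) ∧ v) = 1/3 ∧ 1/3 = 1/3
v ⊃ w = 1/3 ⊃ 2/3 = 1
¬(v ⊃ w) = ¬1 = 0
v ⊃ w = 1/3 ⊃ 2/3 = 1
v ⊃ (v ⊃ w) = 1/3 ⊃ 1 = 1
¬(v ⊃ w) ∧ (v ⊃ (v ⊃ w)) = 0 ∧ 1 = 0
u ∧ w = 2/3 ∧ 2/3 = 2/3
w ⊃ u = 2/3 ⊃ 2/3 = 1
(w ⊃ u) ≡ u = 1 ≡ 2/3 = 2/3
(u ∧ w) ≡ ((w ⊃ u) ≡ u) = 2/3 ≡ 2/3 = 1
(¬(v ⊃ w) ∧ (v ⊃ (v ⊃ w))) ⊃ ((u ∧ w) ≡ ((w ⊃ u) ≡ u)) = 0 ⊃ 1 = 1
((((v ⊃ w) ≡ v) ∧ (u ∧ (u ∧ w))) ∧ (((w ≡ w) ≡ (v ∧ v)) ∧ v)) ≡ ((¬(v ⊃ w) ∧ (v ⊃ (v ⊃ w))) ⊃ ((u ∧ w) ≡ ((w ⊃ u) ≡ u))) = 1/3 ≡ 1 = 1/3
w ∧ v = 2/3 ∧ 1/3 = 1/3
w ⊃ (w ∧ v) = 2/3 ⊃ 1/3 = 2/3
v ∧ u = 1/3 ∧ 2/3 = 1/3
u ≡ v = 2/3 ≡ 1/3 = 2/3
(v ∧ u) ∧ (u ≡ v) = 1/3 ∧ 2/3 = 1/3
(w ⊃ (w ∧ v)) ≡ ((v ∧ u) ∧ (u ≡ v)) = 2/3 ≡ 1/3 = 2/3
(((((v ⊃ w) ≡ v) ∧ (u ∧ (u ∧ w))) ∧ (((w ≡ w) ≡ (v ∧ v)) ∧ v)) ≡ ((¬(v ⊃ w) ∧ (v ⊃ (v ⊃ w))) ⊃ ((u ∧ w) ≡ ((w ⊃ u) ≡ u)))) ∧ ((w ⊃ (w ∧ v)) ≡ ((v ∧ u) ∧ (u ≡ v))) = 1/3 ∧ 2/3 = 1/3
((¬¬¬v ∧ (((w ∧ u) ⊃ w) ≡ (w ⊃ w))) ⊃ ¬¬(u ⊃ v)) ∧ ((((((v ⊃ w) ≡ v) ∧ (u ∧ (u ∧ w))) ∧ (((w ≡ w) ≡ (v ∧ v)) ∧ v)) ≡ ((¬(v ⊃ w) ∧ (v ⊃ (v ⊃ w))) ⊃ ((u ∧ w) ≡ ((w ⊃ u) ≡ u)))) ∧ ((w ⊃ (w ∧ v)) ≡ ((v ∧ u) ∧ (u ≡ v)))) = 1 ∧ 1/3 = 1/3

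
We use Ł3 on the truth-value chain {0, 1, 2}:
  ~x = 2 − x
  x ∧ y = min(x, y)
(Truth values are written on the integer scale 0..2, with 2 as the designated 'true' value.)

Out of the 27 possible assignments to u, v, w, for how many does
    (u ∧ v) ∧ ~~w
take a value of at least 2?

1

value 2: 1 assignment (counts)
value 1: 7 assignments
value 0: 19 assignments
So 1 of the 27 assignments meets the threshold.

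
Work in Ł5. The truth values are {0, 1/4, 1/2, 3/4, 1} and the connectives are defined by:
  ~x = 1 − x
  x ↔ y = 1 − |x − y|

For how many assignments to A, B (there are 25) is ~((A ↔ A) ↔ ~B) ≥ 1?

5

value 1: 5 assignments (counts)
value 3/4: 5 assignments
value 1/2: 5 assignments
value 1/4: 5 assignments
value 0: 5 assignments
So 5 of the 25 assignments meet the threshold.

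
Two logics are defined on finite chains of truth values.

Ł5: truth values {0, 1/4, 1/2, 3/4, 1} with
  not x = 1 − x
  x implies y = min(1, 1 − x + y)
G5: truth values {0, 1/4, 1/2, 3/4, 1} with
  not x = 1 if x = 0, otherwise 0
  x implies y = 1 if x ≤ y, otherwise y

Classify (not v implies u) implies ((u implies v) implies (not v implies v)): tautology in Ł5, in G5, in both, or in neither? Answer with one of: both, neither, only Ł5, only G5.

both

In Ł5: every assignment gives 1 — tautology.
In G5: every assignment gives 1 — tautology.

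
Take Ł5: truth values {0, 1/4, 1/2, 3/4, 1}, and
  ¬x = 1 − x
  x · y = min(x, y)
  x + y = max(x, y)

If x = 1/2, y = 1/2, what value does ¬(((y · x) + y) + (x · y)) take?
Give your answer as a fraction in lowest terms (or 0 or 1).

1/2

y · x = 1/2 · 1/2 = 1/2
(y · x) + y = 1/2 + 1/2 = 1/2
x · y = 1/2 · 1/2 = 1/2
((y · x) + y) + (x · y) = 1/2 + 1/2 = 1/2
¬(((y · x) + y) + (x · y)) = ¬1/2 = 1/2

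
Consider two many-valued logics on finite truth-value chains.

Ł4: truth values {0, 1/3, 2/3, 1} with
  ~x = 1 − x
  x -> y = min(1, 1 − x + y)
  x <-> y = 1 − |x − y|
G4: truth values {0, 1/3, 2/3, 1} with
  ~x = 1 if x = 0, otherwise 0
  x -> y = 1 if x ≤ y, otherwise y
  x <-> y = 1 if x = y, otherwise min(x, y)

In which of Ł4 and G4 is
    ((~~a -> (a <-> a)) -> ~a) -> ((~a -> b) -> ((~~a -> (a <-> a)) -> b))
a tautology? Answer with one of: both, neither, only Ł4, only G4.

both

In Ł4: every assignment gives 1 — tautology.
In G4: every assignment gives 1 — tautology.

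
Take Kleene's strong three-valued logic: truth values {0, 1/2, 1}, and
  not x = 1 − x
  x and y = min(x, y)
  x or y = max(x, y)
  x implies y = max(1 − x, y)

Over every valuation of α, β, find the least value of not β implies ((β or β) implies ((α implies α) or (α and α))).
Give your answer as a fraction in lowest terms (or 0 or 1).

1/2

Take α = 1/2, β = 1/2:
not β = not 1/2 = 1/2
β or β = 1/2 or 1/2 = 1/2
α implies α = 1/2 implies 1/2 = 1/2
α and α = 1/2 and 1/2 = 1/2
(α implies α) or (α and α) = 1/2 or 1/2 = 1/2
(β or β) implies ((α implies α) or (α and α)) = 1/2 implies 1/2 = 1/2
not β implies ((β or β) implies ((α implies α) or (α and α))) = 1/2 implies 1/2 = 1/2
No assignment yields a value below 1/2, so this is the minimum.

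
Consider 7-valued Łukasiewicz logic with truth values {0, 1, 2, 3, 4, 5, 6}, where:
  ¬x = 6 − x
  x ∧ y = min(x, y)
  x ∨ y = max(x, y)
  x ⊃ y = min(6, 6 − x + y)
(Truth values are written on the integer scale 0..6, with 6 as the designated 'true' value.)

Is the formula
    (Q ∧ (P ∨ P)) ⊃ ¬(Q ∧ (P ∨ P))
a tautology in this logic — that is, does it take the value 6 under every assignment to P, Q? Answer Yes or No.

No

Counterexample: take P = 4, Q = 4.
P ∨ P = 4 ∨ 4 = 4
Q ∧ (P ∨ P) = 4 ∧ 4 = 4
P ∨ P = 4 ∨ 4 = 4
Q ∧ (P ∨ P) = 4 ∧ 4 = 4
¬(Q ∧ (P ∨ P)) = ¬4 = 2
(Q ∧ (P ∨ P)) ⊃ ¬(Q ∧ (P ∨ P)) = 4 ⊃ 2 = 4
This gives 4 ≠ 6.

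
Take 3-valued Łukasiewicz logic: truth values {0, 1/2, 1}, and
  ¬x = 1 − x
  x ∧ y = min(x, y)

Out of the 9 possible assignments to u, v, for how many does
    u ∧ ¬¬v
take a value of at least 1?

1

u = 0, v = 0 ↦ 0  <
u = 0, v = 1/2 ↦ 0  <
u = 0, v = 1 ↦ 0  <
u = 1/2, v = 0 ↦ 0  <
u = 1/2, v = 1/2 ↦ 1/2  <
u = 1/2, v = 1 ↦ 1/2  <
u = 1, v = 0 ↦ 0  <
u = 1, v = 1/2 ↦ 1/2  <
u = 1, v = 1 ↦ 1  ≥
So 1 of the 9 assignments meets the threshold.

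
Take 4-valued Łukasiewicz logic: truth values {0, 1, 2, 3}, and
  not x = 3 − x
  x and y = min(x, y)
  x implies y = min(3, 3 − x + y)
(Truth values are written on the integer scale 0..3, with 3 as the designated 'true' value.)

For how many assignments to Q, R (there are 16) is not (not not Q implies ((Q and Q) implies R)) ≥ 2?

2

Q = 0, R = 0 ↦ 0  <
Q = 0, R = 1 ↦ 0  <
Q = 0, R = 2 ↦ 0  <
Q = 0, R = 3 ↦ 0  <
Q = 1, R = 0 ↦ 0  <
Q = 1, R = 1 ↦ 0  <
Q = 1, R = 2 ↦ 0  <
Q = 1, R = 3 ↦ 0  <
Q = 2, R = 0 ↦ 1  <
Q = 2, R = 1 ↦ 0  <
Q = 2, R = 2 ↦ 0  <
Q = 2, R = 3 ↦ 0  <
Q = 3, R = 0 ↦ 3  ≥
Q = 3, R = 1 ↦ 2  ≥
Q = 3, R = 2 ↦ 1  <
Q = 3, R = 3 ↦ 0  <
So 2 of the 16 assignments meet the threshold.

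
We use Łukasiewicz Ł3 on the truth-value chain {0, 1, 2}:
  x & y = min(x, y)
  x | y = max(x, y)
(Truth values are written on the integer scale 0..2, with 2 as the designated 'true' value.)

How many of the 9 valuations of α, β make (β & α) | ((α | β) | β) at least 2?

5

α = 0, β = 0 ↦ 0  <
α = 0, β = 1 ↦ 1  <
α = 0, β = 2 ↦ 2  ≥
α = 1, β = 0 ↦ 1  <
α = 1, β = 1 ↦ 1  <
α = 1, β = 2 ↦ 2  ≥
α = 2, β = 0 ↦ 2  ≥
α = 2, β = 1 ↦ 2  ≥
α = 2, β = 2 ↦ 2  ≥
So 5 of the 9 assignments meet the threshold.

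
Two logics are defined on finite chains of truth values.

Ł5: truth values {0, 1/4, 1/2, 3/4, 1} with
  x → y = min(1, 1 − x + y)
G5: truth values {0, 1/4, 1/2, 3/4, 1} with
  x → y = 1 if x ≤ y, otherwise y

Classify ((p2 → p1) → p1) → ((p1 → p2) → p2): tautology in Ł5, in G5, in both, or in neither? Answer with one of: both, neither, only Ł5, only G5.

only Ł5

In Ł5: every assignment gives 1 — tautology.
In G5: at p1 = 0, p2 = 1/4 the value is 1/4 — not a tautology.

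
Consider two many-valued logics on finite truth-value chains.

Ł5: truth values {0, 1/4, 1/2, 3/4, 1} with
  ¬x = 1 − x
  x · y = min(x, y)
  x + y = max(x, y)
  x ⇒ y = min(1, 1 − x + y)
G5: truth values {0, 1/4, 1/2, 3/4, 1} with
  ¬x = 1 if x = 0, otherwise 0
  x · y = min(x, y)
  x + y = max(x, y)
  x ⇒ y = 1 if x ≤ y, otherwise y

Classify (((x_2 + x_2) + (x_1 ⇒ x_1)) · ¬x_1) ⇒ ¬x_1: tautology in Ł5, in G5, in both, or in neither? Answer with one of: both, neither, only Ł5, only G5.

both

In Ł5: every assignment gives 1 — tautology.
In G5: every assignment gives 1 — tautology.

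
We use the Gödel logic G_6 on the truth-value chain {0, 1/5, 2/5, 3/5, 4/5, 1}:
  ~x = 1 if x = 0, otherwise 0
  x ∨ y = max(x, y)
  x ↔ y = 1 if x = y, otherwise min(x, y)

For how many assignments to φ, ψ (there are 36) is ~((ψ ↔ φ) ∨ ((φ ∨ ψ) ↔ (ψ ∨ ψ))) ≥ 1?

5

value 1: 5 assignments (counts)
value 0: 31 assignments
So 5 of the 36 assignments meet the threshold.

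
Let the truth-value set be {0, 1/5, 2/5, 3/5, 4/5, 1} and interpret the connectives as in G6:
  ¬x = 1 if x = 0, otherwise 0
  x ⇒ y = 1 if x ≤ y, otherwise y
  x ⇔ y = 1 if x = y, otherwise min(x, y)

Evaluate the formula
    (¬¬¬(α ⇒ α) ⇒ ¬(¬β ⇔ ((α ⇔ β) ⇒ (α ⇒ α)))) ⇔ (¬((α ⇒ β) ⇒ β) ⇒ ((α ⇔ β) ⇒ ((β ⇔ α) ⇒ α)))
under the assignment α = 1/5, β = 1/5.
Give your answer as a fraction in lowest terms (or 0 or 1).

α ⇒ α = 1/5 ⇒ 1/5 = 1
¬(α ⇒ α) = ¬1 = 0
¬¬(α ⇒ α) = ¬0 = 1
¬¬¬(α ⇒ α) = ¬1 = 0
¬β = ¬1/5 = 0
α ⇔ β = 1/5 ⇔ 1/5 = 1
α ⇒ α = 1/5 ⇒ 1/5 = 1
(α ⇔ β) ⇒ (α ⇒ α) = 1 ⇒ 1 = 1
¬β ⇔ ((α ⇔ β) ⇒ (α ⇒ α)) = 0 ⇔ 1 = 0
¬(¬β ⇔ ((α ⇔ β) ⇒ (α ⇒ α))) = ¬0 = 1
¬¬¬(α ⇒ α) ⇒ ¬(¬β ⇔ ((α ⇔ β) ⇒ (α ⇒ α))) = 0 ⇒ 1 = 1
α ⇒ β = 1/5 ⇒ 1/5 = 1
(α ⇒ β) ⇒ β = 1 ⇒ 1/5 = 1/5
¬((α ⇒ β) ⇒ β) = ¬1/5 = 0
α ⇔ β = 1/5 ⇔ 1/5 = 1
β ⇔ α = 1/5 ⇔ 1/5 = 1
(β ⇔ α) ⇒ α = 1 ⇒ 1/5 = 1/5
(α ⇔ β) ⇒ ((β ⇔ α) ⇒ α) = 1 ⇒ 1/5 = 1/5
¬((α ⇒ β) ⇒ β) ⇒ ((α ⇔ β) ⇒ ((β ⇔ α) ⇒ α)) = 0 ⇒ 1/5 = 1
(¬¬¬(α ⇒ α) ⇒ ¬(¬β ⇔ ((α ⇔ β) ⇒ (α ⇒ α)))) ⇔ (¬((α ⇒ β) ⇒ β) ⇒ ((α ⇔ β) ⇒ ((β ⇔ α) ⇒ α))) = 1 ⇔ 1 = 1

1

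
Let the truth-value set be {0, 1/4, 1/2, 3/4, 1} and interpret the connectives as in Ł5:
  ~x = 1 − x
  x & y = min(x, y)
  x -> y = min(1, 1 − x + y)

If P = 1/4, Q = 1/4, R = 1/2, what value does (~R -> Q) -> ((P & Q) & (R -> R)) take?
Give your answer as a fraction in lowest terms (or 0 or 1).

1/2

~R = ~1/2 = 1/2
~R -> Q = 1/2 -> 1/4 = 3/4
P & Q = 1/4 & 1/4 = 1/4
R -> R = 1/2 -> 1/2 = 1
(P & Q) & (R -> R) = 1/4 & 1 = 1/4
(~R -> Q) -> ((P & Q) & (R -> R)) = 3/4 -> 1/4 = 1/2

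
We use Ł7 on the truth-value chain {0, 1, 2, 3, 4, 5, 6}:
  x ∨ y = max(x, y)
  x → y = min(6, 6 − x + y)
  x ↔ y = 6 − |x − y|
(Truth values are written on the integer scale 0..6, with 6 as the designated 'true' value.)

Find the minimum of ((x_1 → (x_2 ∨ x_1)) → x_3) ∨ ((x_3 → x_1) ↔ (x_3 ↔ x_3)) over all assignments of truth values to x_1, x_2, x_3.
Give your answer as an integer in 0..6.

Take x_1 = 0, x_2 = 0, x_3 = 3:
x_2 ∨ x_1 = 0 ∨ 0 = 0
x_1 → (x_2 ∨ x_1) = 0 → 0 = 6
(x_1 → (x_2 ∨ x_1)) → x_3 = 6 → 3 = 3
x_3 → x_1 = 3 → 0 = 3
x_3 ↔ x_3 = 3 ↔ 3 = 6
(x_3 → x_1) ↔ (x_3 ↔ x_3) = 3 ↔ 6 = 3
((x_1 → (x_2 ∨ x_1)) → x_3) ∨ ((x_3 → x_1) ↔ (x_3 ↔ x_3)) = 3 ∨ 3 = 3
No assignment yields a value below 3, so this is the minimum.

3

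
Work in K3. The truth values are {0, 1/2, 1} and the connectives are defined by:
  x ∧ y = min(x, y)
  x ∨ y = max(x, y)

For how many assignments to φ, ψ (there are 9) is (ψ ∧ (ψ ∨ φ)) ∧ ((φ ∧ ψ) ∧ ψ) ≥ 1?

1

φ = 0, ψ = 0 ↦ 0  <
φ = 0, ψ = 1/2 ↦ 0  <
φ = 0, ψ = 1 ↦ 0  <
φ = 1/2, ψ = 0 ↦ 0  <
φ = 1/2, ψ = 1/2 ↦ 1/2  <
φ = 1/2, ψ = 1 ↦ 1/2  <
φ = 1, ψ = 0 ↦ 0  <
φ = 1, ψ = 1/2 ↦ 1/2  <
φ = 1, ψ = 1 ↦ 1  ≥
So 1 of the 9 assignments meets the threshold.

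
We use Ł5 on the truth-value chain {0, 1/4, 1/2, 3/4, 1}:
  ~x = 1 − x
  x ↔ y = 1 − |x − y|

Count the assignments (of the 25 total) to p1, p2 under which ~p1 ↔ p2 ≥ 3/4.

13

value 1: 5 assignments (counts)
value 3/4: 8 assignments (counts)
value 1/2: 6 assignments
value 1/4: 4 assignments
value 0: 2 assignments
So 13 of the 25 assignments meet the threshold.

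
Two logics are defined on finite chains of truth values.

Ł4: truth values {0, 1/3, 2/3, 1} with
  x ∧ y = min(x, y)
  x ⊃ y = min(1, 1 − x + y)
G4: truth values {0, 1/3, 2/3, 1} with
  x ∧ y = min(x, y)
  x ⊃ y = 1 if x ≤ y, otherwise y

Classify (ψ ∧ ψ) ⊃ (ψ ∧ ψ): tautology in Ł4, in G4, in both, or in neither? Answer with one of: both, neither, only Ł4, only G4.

In Ł4: every assignment gives 1 — tautology.
In G4: every assignment gives 1 — tautology.

both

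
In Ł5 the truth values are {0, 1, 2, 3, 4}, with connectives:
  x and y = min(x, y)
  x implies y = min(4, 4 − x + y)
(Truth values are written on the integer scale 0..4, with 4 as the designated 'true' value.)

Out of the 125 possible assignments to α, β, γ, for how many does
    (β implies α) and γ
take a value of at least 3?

38

value 4: 15 assignments (counts)
value 3: 23 assignments (counts)
value 2: 28 assignments
value 1: 30 assignments
value 0: 29 assignments
So 38 of the 125 assignments meet the threshold.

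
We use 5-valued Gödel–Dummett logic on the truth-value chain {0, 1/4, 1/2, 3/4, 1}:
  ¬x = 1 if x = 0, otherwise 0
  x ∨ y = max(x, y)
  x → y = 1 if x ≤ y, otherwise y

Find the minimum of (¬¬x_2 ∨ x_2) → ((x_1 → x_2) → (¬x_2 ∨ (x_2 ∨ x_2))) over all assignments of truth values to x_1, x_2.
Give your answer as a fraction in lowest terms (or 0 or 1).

Take x_1 = 0, x_2 = 1/4:
¬x_2 = ¬1/4 = 0
¬¬x_2 = ¬0 = 1
¬¬x_2 ∨ x_2 = 1 ∨ 1/4 = 1
x_1 → x_2 = 0 → 1/4 = 1
¬x_2 = ¬1/4 = 0
x_2 ∨ x_2 = 1/4 ∨ 1/4 = 1/4
¬x_2 ∨ (x_2 ∨ x_2) = 0 ∨ 1/4 = 1/4
(x_1 → x_2) → (¬x_2 ∨ (x_2 ∨ x_2)) = 1 → 1/4 = 1/4
(¬¬x_2 ∨ x_2) → ((x_1 → x_2) → (¬x_2 ∨ (x_2 ∨ x_2))) = 1 → 1/4 = 1/4
No assignment yields a value below 1/4, so this is the minimum.

1/4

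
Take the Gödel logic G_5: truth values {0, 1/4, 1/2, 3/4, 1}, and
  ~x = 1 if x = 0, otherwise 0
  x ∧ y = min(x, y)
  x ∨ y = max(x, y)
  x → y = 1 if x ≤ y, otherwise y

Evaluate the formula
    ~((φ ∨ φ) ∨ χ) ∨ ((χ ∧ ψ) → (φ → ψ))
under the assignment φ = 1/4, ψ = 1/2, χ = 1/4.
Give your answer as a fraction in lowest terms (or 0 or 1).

φ ∨ φ = 1/4 ∨ 1/4 = 1/4
(φ ∨ φ) ∨ χ = 1/4 ∨ 1/4 = 1/4
~((φ ∨ φ) ∨ χ) = ~1/4 = 0
χ ∧ ψ = 1/4 ∧ 1/2 = 1/4
φ → ψ = 1/4 → 1/2 = 1
(χ ∧ ψ) → (φ → ψ) = 1/4 → 1 = 1
~((φ ∨ φ) ∨ χ) ∨ ((χ ∧ ψ) → (φ → ψ)) = 0 ∨ 1 = 1

1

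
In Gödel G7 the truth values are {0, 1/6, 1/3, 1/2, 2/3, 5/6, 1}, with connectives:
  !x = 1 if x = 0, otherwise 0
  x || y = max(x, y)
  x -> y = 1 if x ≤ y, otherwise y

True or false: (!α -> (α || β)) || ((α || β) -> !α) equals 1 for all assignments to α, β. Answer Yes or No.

Yes

At α = 5/6, β = 1/2, for instance:
!α = !5/6 = 0
α || β = 5/6 || 1/2 = 5/6
!α -> (α || β) = 0 -> 5/6 = 1
(α || β) -> !α = 5/6 -> 0 = 0
(!α -> (α || β)) || ((α || β) -> !α) = 1 || 0 = 1
and checking the remaining 48 assignments likewise gives ≥ 1 in every case.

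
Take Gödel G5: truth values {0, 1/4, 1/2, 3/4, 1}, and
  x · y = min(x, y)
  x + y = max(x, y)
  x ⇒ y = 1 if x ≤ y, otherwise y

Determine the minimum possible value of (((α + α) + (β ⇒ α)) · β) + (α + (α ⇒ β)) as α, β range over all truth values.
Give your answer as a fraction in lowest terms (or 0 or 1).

Take α = 1/4, β = 0:
α + α = 1/4 + 1/4 = 1/4
β ⇒ α = 0 ⇒ 1/4 = 1
(α + α) + (β ⇒ α) = 1/4 + 1 = 1
((α + α) + (β ⇒ α)) · β = 1 · 0 = 0
α ⇒ β = 1/4 ⇒ 0 = 0
α + (α ⇒ β) = 1/4 + 0 = 1/4
(((α + α) + (β ⇒ α)) · β) + (α + (α ⇒ β)) = 0 + 1/4 = 1/4
No assignment yields a value below 1/4, so this is the minimum.

1/4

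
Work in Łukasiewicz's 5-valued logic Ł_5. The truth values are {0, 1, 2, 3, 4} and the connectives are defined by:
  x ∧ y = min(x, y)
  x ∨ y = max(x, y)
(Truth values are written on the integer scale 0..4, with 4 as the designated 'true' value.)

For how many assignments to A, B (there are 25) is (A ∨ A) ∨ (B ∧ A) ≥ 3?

10

value 4: 5 assignments (counts)
value 3: 5 assignments (counts)
value 2: 5 assignments
value 1: 5 assignments
value 0: 5 assignments
So 10 of the 25 assignments meet the threshold.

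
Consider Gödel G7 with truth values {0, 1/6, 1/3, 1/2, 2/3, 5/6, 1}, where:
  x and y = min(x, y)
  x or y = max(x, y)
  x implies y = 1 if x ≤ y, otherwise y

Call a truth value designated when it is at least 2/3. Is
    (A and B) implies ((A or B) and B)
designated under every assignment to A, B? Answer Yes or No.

At A = 1/2, B = 1/2, for instance:
A and B = 1/2 and 1/2 = 1/2
A or B = 1/2 or 1/2 = 1/2
(A or B) and B = 1/2 and 1/2 = 1/2
(A and B) implies ((A or B) and B) = 1/2 implies 1/2 = 1
and checking the remaining 48 assignments likewise gives ≥ 2/3 in every case.

Yes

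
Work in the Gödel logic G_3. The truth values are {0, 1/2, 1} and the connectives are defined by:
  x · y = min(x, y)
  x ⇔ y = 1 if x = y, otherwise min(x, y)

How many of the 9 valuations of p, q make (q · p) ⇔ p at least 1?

6

p = 0, q = 0 ↦ 1  ≥
p = 0, q = 1/2 ↦ 1  ≥
p = 0, q = 1 ↦ 1  ≥
p = 1/2, q = 0 ↦ 0  <
p = 1/2, q = 1/2 ↦ 1  ≥
p = 1/2, q = 1 ↦ 1  ≥
p = 1, q = 0 ↦ 0  <
p = 1, q = 1/2 ↦ 1/2  <
p = 1, q = 1 ↦ 1  ≥
So 6 of the 9 assignments meet the threshold.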